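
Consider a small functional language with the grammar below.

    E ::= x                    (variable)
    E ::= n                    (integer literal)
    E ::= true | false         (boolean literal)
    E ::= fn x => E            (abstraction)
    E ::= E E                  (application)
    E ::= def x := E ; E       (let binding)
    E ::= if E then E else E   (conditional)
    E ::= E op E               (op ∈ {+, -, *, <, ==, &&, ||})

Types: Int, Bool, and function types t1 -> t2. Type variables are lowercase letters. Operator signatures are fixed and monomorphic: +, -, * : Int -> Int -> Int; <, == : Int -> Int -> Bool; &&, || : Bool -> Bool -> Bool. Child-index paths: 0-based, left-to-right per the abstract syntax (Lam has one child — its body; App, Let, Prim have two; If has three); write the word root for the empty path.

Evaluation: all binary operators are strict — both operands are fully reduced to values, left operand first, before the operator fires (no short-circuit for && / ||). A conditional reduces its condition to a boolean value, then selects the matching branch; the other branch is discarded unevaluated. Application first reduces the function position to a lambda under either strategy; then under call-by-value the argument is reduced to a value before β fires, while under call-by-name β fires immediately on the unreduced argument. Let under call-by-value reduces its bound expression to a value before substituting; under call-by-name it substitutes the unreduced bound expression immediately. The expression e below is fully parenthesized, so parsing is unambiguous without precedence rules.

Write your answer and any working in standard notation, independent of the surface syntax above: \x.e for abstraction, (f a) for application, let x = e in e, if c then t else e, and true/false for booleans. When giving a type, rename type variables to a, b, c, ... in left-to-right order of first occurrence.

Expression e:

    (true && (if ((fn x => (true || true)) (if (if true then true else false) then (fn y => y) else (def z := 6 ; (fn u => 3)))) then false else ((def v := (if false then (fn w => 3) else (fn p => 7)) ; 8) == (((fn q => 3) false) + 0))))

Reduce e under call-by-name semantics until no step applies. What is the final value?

Derivation:
step 0: (true && (if ((\x.(true || true)) (if (if true then true else false) then (\y.y) else (let z = 6 in (\u.3)))) then false else ((let v = (if false then (\w.3) else (\p.7)) in 8) == (((\q.3) false) + 0))))
step 1: [beta@1.0] (true && (if (true || true) then false else ((let v = (if false then (\w.3) else (\p.7)) in 8) == (((\q.3) false) + 0))))
step 2: [delta@1.0] (true && (if true then false else ((let v = (if false then (\w.3) else (\p.7)) in 8) == (((\q.3) false) + 0))))
step 3: [if@1] (true && false)
step 4: [delta@root] false

Answer: false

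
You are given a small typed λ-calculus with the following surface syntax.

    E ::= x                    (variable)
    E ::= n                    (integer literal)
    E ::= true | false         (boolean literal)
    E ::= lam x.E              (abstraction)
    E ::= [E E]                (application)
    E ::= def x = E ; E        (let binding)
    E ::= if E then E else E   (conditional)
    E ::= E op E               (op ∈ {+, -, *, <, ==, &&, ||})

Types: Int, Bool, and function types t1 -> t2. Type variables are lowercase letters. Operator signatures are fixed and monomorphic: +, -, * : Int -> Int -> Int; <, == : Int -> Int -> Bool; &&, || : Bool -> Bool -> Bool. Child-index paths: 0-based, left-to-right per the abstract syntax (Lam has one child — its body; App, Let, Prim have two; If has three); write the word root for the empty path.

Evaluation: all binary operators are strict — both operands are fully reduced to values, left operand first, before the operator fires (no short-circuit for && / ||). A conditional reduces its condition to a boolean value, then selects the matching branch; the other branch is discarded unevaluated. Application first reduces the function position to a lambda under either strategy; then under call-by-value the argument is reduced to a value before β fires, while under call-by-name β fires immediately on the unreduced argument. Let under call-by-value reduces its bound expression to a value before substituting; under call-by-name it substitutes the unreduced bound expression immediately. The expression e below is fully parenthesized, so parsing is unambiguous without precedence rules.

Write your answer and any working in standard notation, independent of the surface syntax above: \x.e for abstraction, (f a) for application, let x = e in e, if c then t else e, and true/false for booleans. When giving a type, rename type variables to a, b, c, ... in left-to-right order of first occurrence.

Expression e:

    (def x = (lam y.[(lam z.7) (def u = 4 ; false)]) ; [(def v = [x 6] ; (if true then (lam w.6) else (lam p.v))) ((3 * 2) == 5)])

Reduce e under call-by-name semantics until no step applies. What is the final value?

Answer: 6

Derivation:
step 0: (let x = (\y.((\z.7) (let u = 4 in false))) in ((let v = (x 6) in (if true then (\w.6) else (\p.v))) ((3 * 2) == 5)))
step 1: [let@root] ((let v = ((\y.((\z.7) (let u = 4 in false))) 6) in (if true then (\w.6) else (\p.v))) ((3 * 2) == 5))
step 2: [let@0] ((if true then (\w.6) else (\p.((\y.((\z.7) (let u = 4 in false))) 6))) ((3 * 2) == 5))
step 3: [if@0] ((\w.6) ((3 * 2) == 5))
step 4: [beta@root] 6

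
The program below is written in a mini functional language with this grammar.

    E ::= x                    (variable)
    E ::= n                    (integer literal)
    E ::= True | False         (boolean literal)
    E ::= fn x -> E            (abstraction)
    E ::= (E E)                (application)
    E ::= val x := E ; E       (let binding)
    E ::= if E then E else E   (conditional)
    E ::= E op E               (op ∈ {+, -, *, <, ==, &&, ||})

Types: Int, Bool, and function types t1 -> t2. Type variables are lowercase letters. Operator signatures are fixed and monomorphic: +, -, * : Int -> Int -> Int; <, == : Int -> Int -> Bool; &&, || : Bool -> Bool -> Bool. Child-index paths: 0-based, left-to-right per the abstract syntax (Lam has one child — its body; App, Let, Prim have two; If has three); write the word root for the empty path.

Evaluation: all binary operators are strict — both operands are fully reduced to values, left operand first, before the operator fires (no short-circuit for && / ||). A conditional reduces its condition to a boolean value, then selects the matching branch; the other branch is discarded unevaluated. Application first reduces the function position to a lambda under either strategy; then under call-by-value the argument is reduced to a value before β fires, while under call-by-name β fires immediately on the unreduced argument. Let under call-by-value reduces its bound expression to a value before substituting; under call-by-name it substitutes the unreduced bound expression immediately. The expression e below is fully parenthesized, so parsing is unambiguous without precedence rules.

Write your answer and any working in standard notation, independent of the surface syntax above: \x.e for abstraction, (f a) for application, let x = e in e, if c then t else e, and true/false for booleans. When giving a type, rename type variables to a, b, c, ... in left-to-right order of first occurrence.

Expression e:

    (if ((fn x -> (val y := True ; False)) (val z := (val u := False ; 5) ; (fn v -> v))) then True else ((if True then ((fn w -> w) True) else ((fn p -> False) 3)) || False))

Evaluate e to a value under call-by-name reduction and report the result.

Derivation:
step 0: (if ((\x.(let y = true in false)) (let z = (let u = false in 5) in (\v.v))) then true else ((if true then ((\w.w) true) else ((\p.false) 3)) || false))
step 1: [beta@0] (if (let y = true in false) then true else ((if true then ((\w.w) true) else ((\p.false) 3)) || false))
step 2: [let@0] (if false then true else ((if true then ((\w.w) true) else ((\p.false) 3)) || false))
step 3: [if@root] ((if true then ((\w.w) true) else ((\p.false) 3)) || false)
step 4: [if@0] (((\w.w) true) || false)
step 5: [beta@0] (true || false)
step 6: [delta@root] true

Answer: true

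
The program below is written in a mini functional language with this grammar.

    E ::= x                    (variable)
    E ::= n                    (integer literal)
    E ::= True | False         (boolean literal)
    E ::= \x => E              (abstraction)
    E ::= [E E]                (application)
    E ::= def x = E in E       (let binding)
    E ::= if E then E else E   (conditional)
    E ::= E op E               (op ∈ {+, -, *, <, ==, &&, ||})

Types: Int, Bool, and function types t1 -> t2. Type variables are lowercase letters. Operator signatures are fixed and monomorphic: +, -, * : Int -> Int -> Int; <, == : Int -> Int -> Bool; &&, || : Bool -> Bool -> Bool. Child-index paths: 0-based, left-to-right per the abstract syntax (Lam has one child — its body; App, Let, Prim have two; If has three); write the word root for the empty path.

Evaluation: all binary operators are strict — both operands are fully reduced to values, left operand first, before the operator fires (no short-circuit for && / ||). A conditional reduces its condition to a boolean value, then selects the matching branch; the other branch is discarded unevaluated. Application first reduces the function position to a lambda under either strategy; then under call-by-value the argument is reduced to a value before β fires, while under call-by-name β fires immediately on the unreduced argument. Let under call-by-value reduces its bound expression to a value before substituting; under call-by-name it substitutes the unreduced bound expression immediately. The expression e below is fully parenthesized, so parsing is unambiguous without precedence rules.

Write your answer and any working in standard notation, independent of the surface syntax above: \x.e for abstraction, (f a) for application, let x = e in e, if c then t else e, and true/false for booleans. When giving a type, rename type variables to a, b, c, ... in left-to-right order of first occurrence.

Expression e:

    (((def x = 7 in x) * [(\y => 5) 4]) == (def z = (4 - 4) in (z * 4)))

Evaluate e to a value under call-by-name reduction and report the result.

Answer: false

Trace:
step 0: (((let x = 7 in x) * ((\y.5) 4)) == (let z = (4 - 4) in (z * 4)))
step 1: [let@0.0] ((7 * ((\y.5) 4)) == (let z = (4 - 4) in (z * 4)))
step 2: [beta@0.1] ((7 * 5) == (let z = (4 - 4) in (z * 4)))
step 3: [delta@0] (35 == (let z = (4 - 4) in (z * 4)))
step 4: [let@1] (35 == ((4 - 4) * 4))
step 5: [delta@1.0] (35 == (0 * 4))
step 6: [delta@1] (35 == 0)
step 7: [delta@root] false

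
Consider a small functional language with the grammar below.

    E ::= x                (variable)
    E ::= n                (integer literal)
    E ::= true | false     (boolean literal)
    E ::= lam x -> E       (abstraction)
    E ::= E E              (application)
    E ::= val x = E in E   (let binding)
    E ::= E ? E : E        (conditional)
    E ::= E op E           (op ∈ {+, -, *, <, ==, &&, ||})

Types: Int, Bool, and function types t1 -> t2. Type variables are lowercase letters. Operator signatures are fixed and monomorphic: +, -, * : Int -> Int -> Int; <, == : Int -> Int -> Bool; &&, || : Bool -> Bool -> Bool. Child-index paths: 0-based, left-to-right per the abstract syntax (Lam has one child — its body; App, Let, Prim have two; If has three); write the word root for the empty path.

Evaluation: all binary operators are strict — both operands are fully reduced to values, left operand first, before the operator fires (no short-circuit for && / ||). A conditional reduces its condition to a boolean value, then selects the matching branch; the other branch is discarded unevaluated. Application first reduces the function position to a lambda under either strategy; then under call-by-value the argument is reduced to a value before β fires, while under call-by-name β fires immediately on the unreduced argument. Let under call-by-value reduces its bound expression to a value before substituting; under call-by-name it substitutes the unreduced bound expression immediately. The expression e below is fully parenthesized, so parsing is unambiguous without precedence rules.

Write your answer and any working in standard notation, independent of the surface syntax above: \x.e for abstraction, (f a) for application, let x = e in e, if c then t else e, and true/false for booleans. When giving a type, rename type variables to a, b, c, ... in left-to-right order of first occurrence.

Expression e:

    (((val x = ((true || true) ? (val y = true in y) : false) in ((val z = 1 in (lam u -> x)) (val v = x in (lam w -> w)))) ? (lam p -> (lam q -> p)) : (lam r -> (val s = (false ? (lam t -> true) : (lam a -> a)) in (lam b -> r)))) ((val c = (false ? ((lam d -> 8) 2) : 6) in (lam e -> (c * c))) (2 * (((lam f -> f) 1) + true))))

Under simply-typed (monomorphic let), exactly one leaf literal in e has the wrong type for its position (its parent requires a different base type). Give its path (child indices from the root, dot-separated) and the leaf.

Answer: 1.1.1.1 : true

Working:
  unify Bool ~ Bool
  unify Bool ~ Bool
  unify Bool ~ Bool
let y : Bool
y : Bool
  unify Bool ~ Bool
let x : Bool
let z : Int
x : Bool
\u._ : a -> Bool
x : Bool
let v : Bool
w : b
\w._ : b -> b
  unify a -> Bool ~ (b -> b) -> c
  unify a ~ b -> b
  unify Bool ~ c
_ _ : Bool
  unify Bool ~ Bool
p : d
\q._ : e -> d
\p._ : d -> e -> d
  unify Bool ~ Bool
\t._ : g -> Bool
a : h
\a._ : h -> h
  unify g -> Bool ~ h -> h
  unify g ~ h
  unify Bool ~ h
let s : Bool -> Bool
r : f
\b._ : i -> f
\r._ : f -> i -> f
  unify d -> e -> d ~ f -> i -> f
  unify d ~ f
  unify e -> f ~ i -> f
  unify e ~ i
  unify f ~ f
  unify Bool ~ Bool
\d._ : j -> Int
  unify j -> Int ~ Int -> k
  unify j ~ Int
  unify Int ~ k
_ _ : Int
  unify Int ~ Int
let c : Int
c : Int
  unify Int ~ Int
c : Int
  unify Int ~ Int
\e._ : l -> Int
  unify Int ~ Int
f : m
\f._ : m -> m
  unify m -> m ~ Int -> n
  unify m ~ Int
  unify Int ~ n
_ _ : Int
  unify Int ~ Int
  unify Bool ~ Int
  FAIL: mismatch Bool ~ Int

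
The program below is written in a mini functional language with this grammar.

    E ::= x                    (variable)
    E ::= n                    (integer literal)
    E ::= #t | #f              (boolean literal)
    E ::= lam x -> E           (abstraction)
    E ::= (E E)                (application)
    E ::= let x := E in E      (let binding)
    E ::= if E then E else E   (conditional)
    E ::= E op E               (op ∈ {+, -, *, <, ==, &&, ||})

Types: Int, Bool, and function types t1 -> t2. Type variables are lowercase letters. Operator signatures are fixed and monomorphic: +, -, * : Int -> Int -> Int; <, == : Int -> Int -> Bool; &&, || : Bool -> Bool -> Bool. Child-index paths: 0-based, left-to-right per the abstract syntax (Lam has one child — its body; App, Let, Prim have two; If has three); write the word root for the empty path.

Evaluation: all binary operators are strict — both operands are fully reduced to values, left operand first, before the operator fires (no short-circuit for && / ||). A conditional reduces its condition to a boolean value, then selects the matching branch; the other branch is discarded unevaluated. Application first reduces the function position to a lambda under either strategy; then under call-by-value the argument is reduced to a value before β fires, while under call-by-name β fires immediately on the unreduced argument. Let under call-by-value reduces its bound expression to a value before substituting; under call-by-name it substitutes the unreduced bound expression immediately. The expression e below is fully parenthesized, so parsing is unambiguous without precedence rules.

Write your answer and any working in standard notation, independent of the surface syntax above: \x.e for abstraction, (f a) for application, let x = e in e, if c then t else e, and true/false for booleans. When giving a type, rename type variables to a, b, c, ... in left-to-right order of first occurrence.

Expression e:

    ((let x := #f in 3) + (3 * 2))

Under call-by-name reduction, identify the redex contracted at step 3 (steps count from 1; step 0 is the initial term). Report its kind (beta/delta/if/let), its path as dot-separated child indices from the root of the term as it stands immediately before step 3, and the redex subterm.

Answer: delta at root : (3 + 6)

Trace:
step 0: ((let x = false in 3) + (3 * 2))
step 1: [let@0] (3 + (3 * 2))
step 2: [delta@1] (3 + 6)
step 3: [delta@root] 9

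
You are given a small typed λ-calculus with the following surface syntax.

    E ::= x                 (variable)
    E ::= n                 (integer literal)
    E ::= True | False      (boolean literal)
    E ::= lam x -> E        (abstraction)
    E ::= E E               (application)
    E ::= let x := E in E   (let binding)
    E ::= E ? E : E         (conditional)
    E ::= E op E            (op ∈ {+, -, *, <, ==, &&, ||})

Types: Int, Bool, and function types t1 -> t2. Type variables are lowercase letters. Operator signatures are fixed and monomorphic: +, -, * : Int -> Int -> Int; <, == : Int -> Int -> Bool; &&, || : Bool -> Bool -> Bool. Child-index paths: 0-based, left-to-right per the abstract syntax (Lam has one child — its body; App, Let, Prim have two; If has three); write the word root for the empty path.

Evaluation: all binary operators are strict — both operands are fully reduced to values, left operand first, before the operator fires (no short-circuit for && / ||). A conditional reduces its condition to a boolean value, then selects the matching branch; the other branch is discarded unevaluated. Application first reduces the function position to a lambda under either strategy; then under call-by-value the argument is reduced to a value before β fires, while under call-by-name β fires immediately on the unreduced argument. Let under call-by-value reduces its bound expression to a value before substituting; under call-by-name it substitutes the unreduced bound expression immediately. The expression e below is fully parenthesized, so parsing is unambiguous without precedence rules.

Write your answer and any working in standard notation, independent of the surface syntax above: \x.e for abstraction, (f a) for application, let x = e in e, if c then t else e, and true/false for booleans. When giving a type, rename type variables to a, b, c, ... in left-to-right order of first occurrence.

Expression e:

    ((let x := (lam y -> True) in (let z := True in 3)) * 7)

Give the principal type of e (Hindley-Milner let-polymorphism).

Derivation:
\y._ : a -> Bool
let x : forall. a -> Bool
let z : Bool
  unify Int ~ Int
  unify Int ~ Int

Answer: Int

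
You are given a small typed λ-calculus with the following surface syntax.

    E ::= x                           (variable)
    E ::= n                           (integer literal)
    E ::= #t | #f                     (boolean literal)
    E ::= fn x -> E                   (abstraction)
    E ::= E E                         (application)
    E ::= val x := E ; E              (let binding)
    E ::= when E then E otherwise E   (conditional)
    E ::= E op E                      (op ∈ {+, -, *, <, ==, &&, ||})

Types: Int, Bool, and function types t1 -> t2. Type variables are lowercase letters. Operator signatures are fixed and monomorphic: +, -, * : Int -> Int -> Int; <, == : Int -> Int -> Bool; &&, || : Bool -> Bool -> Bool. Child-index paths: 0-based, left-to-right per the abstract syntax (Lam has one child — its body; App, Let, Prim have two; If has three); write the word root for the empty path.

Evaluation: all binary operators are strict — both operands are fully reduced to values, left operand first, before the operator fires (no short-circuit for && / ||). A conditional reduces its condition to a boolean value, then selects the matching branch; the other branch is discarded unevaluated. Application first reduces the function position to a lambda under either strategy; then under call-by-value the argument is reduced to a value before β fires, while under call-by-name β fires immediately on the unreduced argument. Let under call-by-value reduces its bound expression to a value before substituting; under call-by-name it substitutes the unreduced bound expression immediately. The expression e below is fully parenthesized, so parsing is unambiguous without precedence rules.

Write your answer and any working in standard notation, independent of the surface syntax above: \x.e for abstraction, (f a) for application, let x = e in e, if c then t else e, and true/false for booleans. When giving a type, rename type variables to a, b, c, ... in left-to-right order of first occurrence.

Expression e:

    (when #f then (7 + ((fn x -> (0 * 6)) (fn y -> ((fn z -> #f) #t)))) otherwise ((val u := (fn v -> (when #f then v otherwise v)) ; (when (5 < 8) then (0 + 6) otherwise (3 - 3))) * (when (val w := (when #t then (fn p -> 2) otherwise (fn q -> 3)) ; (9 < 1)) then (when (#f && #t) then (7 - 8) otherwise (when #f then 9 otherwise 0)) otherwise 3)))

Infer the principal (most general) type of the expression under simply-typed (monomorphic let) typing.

Working:
  unify Bool ~ Bool
  unify Int ~ Int
  unify Int ~ Int
  unify Int ~ Int
\x._ : a -> Int
\z._ : c -> Bool
  unify c -> Bool ~ Bool -> d
  unify c ~ Bool
  unify Bool ~ d
_ _ : Bool
\y._ : b -> Bool
  unify a -> Int ~ (b -> Bool) -> e
  unify a ~ b -> Bool
  unify Int ~ e
_ _ : Int
  unify Int ~ Int
  unify Bool ~ Bool
v : f
v : f
  unify f ~ f
\v._ : f -> f
let u : f -> f
  unify Int ~ Int
  unify Int ~ Int
  unify Bool ~ Bool
  unify Int ~ Int
  unify Int ~ Int
  unify Int ~ Int
  unify Int ~ Int
  unify Int ~ Int
  unify Int ~ Int
  unify Bool ~ Bool
\p._ : g -> Int
\q._ : h -> Int
  unify g -> Int ~ h -> Int
  unify g ~ h
  unify Int ~ Int
let w : h -> Int
  unify Int ~ Int
  unify Int ~ Int
  unify Bool ~ Bool
  unify Bool ~ Bool
  unify Bool ~ Bool
  unify Bool ~ Bool
  unify Int ~ Int
  unify Int ~ Int
  unify Bool ~ Bool
  unify Int ~ Int
  unify Int ~ Int
  unify Int ~ Int
  unify Int ~ Int
  unify Int ~ Int

Answer: Int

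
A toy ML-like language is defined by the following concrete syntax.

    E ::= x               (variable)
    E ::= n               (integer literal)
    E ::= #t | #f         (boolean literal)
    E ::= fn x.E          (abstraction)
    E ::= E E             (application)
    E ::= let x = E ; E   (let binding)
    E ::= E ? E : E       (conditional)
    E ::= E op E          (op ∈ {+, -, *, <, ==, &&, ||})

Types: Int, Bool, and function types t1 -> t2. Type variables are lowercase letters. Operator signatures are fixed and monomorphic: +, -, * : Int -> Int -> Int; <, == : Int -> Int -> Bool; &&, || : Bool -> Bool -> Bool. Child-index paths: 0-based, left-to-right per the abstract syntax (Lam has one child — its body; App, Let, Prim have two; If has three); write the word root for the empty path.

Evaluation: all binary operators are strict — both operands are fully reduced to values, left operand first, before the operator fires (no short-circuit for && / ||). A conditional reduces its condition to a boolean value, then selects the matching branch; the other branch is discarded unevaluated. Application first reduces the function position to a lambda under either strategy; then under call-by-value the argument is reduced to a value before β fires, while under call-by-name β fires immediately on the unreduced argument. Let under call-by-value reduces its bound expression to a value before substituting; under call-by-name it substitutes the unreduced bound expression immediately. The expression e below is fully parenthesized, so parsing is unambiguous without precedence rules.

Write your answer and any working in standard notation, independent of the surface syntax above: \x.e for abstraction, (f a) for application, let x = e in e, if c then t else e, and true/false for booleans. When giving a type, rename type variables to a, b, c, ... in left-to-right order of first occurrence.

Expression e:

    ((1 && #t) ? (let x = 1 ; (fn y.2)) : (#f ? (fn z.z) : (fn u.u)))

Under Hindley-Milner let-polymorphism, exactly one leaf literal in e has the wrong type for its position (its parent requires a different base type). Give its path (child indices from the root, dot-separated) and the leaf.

Answer: 0.0 : 1

Working:
  unify Int ~ Bool
  FAIL: mismatch Int ~ Bool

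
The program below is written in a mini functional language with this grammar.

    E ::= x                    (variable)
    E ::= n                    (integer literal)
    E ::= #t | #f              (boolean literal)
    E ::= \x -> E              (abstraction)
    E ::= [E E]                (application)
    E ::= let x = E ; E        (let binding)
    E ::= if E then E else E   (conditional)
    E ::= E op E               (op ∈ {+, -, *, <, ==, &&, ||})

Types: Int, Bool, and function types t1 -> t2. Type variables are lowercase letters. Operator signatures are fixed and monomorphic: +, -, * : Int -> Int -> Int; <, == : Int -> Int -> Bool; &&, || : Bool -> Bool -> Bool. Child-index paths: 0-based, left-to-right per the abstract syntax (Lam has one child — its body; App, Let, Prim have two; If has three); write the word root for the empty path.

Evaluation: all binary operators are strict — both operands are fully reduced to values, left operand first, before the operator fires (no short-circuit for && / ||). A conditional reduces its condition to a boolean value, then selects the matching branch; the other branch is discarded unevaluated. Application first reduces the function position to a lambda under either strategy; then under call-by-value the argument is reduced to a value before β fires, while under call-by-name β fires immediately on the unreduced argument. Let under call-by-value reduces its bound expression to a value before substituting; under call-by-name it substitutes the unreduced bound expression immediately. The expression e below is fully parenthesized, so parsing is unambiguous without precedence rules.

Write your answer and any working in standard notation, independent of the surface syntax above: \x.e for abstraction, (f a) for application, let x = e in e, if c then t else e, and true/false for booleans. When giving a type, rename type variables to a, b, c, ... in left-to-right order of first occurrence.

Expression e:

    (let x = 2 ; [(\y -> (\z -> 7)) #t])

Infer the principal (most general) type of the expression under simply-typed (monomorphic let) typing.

Answer: a -> Int

Derivation:
let x : Int
\z._ : b -> Int
\y._ : a -> b -> Int
  unify a -> b -> Int ~ Bool -> c
  unify a ~ Bool
  unify b -> Int ~ c
_ _ : b -> Int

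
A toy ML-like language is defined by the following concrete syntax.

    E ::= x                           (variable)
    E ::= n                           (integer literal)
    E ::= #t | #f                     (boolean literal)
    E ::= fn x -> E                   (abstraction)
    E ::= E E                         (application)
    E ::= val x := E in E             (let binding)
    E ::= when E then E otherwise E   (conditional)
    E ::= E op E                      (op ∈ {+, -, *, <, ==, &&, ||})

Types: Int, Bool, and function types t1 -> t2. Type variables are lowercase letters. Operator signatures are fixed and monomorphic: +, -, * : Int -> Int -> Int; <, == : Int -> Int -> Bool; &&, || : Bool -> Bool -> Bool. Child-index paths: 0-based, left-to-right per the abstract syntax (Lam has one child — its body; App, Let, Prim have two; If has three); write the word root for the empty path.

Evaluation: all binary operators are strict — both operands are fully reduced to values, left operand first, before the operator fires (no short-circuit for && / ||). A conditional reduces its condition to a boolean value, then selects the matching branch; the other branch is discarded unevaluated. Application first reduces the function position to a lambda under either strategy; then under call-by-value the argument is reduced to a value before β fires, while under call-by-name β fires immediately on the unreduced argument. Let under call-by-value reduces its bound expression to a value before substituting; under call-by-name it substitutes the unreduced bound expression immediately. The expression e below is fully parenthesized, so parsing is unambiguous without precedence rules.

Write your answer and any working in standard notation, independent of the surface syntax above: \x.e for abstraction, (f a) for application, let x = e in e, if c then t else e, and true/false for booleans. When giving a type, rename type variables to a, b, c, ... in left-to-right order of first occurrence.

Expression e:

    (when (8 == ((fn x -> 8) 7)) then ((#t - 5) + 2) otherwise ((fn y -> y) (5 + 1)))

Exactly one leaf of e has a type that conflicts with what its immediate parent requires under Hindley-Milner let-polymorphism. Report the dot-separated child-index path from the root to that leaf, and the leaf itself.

Answer: 1.0.0 : true

Derivation:
  unify Int ~ Int
\x._ : a -> Int
  unify a -> Int ~ Int -> b
  unify a ~ Int
  unify Int ~ b
_ _ : Int
  unify Int ~ Int
  unify Bool ~ Bool
  unify Bool ~ Int
  FAIL: mismatch Bool ~ Int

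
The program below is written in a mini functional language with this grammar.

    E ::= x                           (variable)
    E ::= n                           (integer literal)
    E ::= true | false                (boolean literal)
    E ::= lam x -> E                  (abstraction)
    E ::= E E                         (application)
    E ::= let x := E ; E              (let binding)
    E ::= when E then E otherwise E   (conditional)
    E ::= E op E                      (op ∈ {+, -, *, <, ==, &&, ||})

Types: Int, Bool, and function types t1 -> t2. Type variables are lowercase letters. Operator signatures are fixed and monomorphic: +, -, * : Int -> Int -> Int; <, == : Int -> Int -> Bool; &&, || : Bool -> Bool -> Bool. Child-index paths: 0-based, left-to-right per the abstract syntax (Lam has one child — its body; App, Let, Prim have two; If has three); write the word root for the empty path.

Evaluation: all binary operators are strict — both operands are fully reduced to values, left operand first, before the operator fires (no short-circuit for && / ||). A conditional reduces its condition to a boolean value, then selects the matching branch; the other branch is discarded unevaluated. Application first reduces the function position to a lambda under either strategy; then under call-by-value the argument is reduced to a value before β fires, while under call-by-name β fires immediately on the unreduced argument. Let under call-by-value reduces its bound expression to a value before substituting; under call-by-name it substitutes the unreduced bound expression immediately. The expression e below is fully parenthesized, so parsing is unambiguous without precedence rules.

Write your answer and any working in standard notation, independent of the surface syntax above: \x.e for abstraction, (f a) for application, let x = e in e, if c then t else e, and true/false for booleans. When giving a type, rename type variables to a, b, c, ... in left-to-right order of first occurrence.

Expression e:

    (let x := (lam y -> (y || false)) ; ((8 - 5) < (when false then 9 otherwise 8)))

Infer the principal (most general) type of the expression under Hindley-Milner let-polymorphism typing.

Answer: Bool

Trace:
y : a
  unify a ~ Bool
  unify Bool ~ Bool
\y._ : Bool -> Bool
let x : Bool -> Bool
  unify Int ~ Int
  unify Int ~ Int
  unify Int ~ Int
  unify Bool ~ Bool
  unify Int ~ Int
  unify Int ~ Int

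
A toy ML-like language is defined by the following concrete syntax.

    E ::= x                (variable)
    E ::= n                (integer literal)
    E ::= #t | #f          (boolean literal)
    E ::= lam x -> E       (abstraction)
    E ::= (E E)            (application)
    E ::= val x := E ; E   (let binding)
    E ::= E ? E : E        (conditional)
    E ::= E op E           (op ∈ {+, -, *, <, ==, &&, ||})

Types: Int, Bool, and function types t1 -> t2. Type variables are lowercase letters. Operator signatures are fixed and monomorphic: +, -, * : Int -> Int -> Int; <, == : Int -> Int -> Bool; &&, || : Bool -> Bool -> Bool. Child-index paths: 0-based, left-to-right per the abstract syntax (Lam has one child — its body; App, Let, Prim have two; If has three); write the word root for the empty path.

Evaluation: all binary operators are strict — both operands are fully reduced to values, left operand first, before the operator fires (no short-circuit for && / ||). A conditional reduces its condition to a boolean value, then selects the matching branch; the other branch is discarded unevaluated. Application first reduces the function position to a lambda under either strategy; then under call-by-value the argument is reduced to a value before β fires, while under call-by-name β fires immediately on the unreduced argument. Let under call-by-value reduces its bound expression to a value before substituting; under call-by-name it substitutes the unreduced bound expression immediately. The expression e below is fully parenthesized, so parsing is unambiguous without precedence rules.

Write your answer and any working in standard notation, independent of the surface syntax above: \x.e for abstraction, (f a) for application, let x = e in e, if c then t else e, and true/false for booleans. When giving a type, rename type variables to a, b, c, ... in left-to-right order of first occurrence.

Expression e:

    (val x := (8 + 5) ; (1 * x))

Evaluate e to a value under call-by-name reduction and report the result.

Answer: 13

Derivation:
step 0: (let x = (8 + 5) in (1 * x))
step 1: [let@root] (1 * (8 + 5))
step 2: [delta@1] (1 * 13)
step 3: [delta@root] 13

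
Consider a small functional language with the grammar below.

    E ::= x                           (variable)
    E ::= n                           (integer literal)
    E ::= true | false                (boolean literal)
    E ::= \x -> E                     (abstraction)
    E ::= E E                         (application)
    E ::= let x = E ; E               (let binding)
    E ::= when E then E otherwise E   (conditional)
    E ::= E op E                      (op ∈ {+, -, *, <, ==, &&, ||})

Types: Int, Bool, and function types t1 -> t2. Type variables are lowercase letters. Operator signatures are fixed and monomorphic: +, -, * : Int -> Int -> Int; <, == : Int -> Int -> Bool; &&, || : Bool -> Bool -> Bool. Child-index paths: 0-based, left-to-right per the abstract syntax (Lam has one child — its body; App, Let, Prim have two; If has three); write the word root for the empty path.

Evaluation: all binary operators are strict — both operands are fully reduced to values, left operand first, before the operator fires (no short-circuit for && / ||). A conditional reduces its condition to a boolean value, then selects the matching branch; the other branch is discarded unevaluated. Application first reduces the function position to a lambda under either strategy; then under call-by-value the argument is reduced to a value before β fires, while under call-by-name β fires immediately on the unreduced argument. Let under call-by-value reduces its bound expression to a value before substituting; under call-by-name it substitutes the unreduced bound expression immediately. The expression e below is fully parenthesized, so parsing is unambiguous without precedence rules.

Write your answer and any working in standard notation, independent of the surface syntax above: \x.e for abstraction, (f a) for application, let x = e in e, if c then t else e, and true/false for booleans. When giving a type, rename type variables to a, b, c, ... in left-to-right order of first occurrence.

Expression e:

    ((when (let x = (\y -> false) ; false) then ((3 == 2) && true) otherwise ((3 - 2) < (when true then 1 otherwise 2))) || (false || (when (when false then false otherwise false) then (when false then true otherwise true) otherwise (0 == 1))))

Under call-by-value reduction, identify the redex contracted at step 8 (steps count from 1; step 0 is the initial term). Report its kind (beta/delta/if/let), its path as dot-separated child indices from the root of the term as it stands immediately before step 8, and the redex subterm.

Derivation:
step 0: ((if (let x = (\y.false) in false) then ((3 == 2) && true) else ((3 - 2) < (if true then 1 else 2))) || (false || (if (if false then false else false) then (if false then true else true) else (0 == 1))))
step 1: [let@0.0] ((if false then ((3 == 2) && true) else ((3 - 2) < (if true then 1 else 2))) || (false || (if (if false then false else false) then (if false then true else true) else (0 == 1))))
step 2: [if@0] (((3 - 2) < (if true then 1 else 2)) || (false || (if (if false then false else false) then (if false then true else true) else (0 == 1))))
step 3: [delta@0.0] ((1 < (if true then 1 else 2)) || (false || (if (if false then false else false) then (if false then true else true) else (0 == 1))))
step 4: [if@0.1] ((1 < 1) || (false || (if (if false then false else false) then (if false then true else true) else (0 == 1))))
step 5: [delta@0] (false || (false || (if (if false then false else false) then (if false then true else true) else (0 == 1))))
step 6: [if@1.1.0] (false || (false || (if false then (if false then true else true) else (0 == 1))))
step 7: [if@1.1] (false || (false || (0 == 1)))
step 8: [delta@1.1] (false || (false || false))

Answer: delta at 1.1 : (0 == 1)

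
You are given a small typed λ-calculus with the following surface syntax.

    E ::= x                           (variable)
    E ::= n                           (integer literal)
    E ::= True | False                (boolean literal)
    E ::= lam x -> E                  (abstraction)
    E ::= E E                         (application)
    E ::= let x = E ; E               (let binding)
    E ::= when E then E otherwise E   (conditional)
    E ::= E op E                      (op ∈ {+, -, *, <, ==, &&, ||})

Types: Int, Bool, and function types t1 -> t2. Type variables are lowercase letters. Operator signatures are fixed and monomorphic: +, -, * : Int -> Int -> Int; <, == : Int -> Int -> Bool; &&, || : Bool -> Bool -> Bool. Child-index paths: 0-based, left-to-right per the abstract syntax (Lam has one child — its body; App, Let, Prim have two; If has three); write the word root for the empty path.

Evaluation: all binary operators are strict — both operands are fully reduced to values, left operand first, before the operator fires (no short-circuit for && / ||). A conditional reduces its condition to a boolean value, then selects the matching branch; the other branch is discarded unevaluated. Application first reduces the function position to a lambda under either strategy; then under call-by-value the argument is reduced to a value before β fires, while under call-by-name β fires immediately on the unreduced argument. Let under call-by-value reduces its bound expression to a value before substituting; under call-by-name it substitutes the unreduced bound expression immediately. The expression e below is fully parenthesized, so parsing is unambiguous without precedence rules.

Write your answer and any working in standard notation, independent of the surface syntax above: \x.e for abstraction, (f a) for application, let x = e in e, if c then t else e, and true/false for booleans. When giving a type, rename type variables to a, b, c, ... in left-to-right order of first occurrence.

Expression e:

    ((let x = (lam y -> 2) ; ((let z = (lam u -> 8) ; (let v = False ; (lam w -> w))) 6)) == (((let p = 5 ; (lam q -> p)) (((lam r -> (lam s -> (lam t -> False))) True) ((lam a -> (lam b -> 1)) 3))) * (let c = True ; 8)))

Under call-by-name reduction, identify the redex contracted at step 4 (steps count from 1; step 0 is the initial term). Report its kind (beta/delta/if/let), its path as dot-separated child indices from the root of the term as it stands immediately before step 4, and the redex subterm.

Working:
step 0: ((let x = (\y.2) in ((let z = (\u.8) in (let v = false in (\w.w))) 6)) == (((let p = 5 in (\q.p)) (((\r.(\s.(\t.false))) true) ((\a.(\b.1)) 3))) * (let c = true in 8)))
step 1: [let@0] (((let z = (\u.8) in (let v = false in (\w.w))) 6) == (((let p = 5 in (\q.p)) (((\r.(\s.(\t.false))) true) ((\a.(\b.1)) 3))) * (let c = true in 8)))
step 2: [let@0.0] (((let v = false in (\w.w)) 6) == (((let p = 5 in (\q.p)) (((\r.(\s.(\t.false))) true) ((\a.(\b.1)) 3))) * (let c = true in 8)))
step 3: [let@0.0] (((\w.w) 6) == (((let p = 5 in (\q.p)) (((\r.(\s.(\t.false))) true) ((\a.(\b.1)) 3))) * (let c = true in 8)))
step 4: [beta@0] (6 == (((let p = 5 in (\q.p)) (((\r.(\s.(\t.false))) true) ((\a.(\b.1)) 3))) * (let c = true in 8)))

Answer: beta at 0 : ((\w.w) 6)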